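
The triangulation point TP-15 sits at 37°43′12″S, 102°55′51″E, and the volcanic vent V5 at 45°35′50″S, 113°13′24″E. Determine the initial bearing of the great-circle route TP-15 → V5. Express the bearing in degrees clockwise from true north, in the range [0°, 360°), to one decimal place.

TP-15: φ = -37.72000°, λ = +102.93083°
V5: φ = -45.59722°, λ = +113.22333°
Δλ = 10.2925°
y = sin Δλ · cos φ₂ = 0.125017
x = cos φ₁ sin φ₂ − sin φ₁ cos φ₂ cos Δλ = -0.143939
θ = atan2(y, x) = 139.0243° → 139.0243° (mod 360°)

139.0°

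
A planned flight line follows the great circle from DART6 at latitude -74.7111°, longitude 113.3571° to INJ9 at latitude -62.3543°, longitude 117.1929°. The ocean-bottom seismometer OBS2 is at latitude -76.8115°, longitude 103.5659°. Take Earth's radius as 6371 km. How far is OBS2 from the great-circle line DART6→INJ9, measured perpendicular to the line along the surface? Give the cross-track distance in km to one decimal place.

208.0 km

δ₁₃ = central angle DART6→OBS2 = 0.055652 rad  (haversine)
θ₁₃ = bearing DART6→OBS2 = 224.230°,  θ₁₂ = bearing DART6→INJ9 = 8.292°
dₓₜ = R·arcsin(sin δ₁₃ · sin(θ₁₃ − θ₁₂)) = 6371·arcsin(0.05562·sin(215.939°)) = -208.028 km
|dₓₜ| = 208.028 km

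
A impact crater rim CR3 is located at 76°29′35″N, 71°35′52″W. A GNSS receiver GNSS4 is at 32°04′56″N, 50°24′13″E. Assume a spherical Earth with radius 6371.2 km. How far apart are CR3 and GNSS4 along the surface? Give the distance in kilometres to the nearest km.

CR3: φ = +76.49306°, λ = -71.59778°
GNSS4: φ = +32.08222°, λ = +50.40361°
Δφ = -44.4108°,  Δλ = 122.0014°
a = sin²(Δφ/2) + cos φ₁ cos φ₂ sin²(Δλ/2) = 0.294214
c = 2·arcsin(√a) = 1.146617 rad = 65.6963°
d = R·c = 6371.2 × 1.146617 = 7305.3 km

7305 km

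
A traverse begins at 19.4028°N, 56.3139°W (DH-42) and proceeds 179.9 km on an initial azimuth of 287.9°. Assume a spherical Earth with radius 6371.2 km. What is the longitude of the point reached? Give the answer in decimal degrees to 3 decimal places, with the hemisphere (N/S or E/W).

δ = d/R = 179.9/6371.2 = 0.028236 rad
φ₂ = arcsin(sin φ₁ cos δ + cos φ₁ sin δ cos θ)
   = arcsin(0.33221·0.99960 + 0.94321·0.02823·0.30736) = 19.89268°
λ₂ = λ₁ + atan2(sin θ sin δ cos φ₁, cos δ − sin φ₁ sin φ₂) = -57.95111°

57.951°W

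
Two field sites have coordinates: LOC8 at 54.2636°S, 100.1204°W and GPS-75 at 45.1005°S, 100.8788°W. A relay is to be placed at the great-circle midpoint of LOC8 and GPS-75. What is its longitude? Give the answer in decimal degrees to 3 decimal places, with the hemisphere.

Bx = cos φ₂ cos Δλ = 0.705804,  By = cos φ₂ sin Δλ = -0.009343
φₘ = atan2(sin φ₁ + sin φ₂, √((cos φ₁ + Bx)² + By²)) = -49.68266°
λₘ = λ₁ + atan2(By, cos φ₁ + Bx) = -100.53541°

100.535°W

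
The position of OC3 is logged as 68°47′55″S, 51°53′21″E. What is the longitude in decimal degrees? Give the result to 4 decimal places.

51° + 53′/60 + 21″/3600 = 51 + 0.88333 + 0.00583 = 51.8892°

51.8892°E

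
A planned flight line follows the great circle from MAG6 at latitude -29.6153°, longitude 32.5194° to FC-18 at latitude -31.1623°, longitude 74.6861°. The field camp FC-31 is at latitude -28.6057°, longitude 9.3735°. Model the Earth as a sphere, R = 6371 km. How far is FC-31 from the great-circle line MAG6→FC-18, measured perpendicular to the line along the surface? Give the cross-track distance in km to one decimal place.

616.3 km

δ₁₃ = central angle MAG6→FC-31 = 0.352800 rad  (haversine)
θ₁₃ = bearing MAG6→FC-31 = 267.130°,  θ₁₂ = bearing MAG6→FC-18 = 103.361°
dₓₜ = R·arcsin(sin δ₁₃ · sin(θ₁₃ − θ₁₂)) = 6371·arcsin(0.34553·sin(163.768°)) = 616.282 km
|dₓₜ| = 616.282 km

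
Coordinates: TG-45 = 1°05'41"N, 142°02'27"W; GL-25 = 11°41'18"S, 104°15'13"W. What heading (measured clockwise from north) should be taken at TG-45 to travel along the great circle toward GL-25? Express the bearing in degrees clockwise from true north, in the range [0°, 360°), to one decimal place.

TG-45: φ = +1.09472°, λ = -142.04083°
GL-25: φ = -11.68833°, λ = -104.25361°
Δλ = 37.7872°
y = sin Δλ · cos φ₂ = 0.600025
x = cos φ₁ sin φ₂ − sin φ₁ cos φ₂ cos Δλ = -0.217337
θ = atan2(y, x) = 109.9110° → 109.9110° (mod 360°)

109.9°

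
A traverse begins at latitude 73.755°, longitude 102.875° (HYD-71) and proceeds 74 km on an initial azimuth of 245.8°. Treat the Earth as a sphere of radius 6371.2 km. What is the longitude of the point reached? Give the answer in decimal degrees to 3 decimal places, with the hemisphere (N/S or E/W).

100.741°E

δ = d/R = 74/6371.2 = 0.011615 rad
φ₂ = arcsin(sin φ₁ cos δ + cos φ₁ sin δ cos θ)
   = arcsin(0.96007·0.99993 + 0.27975·0.01161·-0.40992) = 73.47136°
λ₂ = λ₁ + atan2(sin θ sin δ cos φ₁, cos δ − sin φ₁ sin φ₂) = 100.74096°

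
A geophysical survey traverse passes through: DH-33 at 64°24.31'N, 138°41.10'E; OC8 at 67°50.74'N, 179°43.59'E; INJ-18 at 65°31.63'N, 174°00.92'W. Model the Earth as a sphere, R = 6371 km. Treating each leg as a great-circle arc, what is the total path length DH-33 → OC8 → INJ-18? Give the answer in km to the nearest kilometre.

2226 km

DH-33: φ = +64.40517°, λ = +138.68500°
OC8: φ = +67.84567°, λ = +179.72650°
INJ-18: φ = +65.52717°, λ = -174.01533°
DH-33→OC8: c = 0.290293 rad, d = 1849.46 km
OC8→INJ-18: c = 0.059162 rad, d = 376.92 km
Total = 1849.46 + 376.92 = 2226.38 km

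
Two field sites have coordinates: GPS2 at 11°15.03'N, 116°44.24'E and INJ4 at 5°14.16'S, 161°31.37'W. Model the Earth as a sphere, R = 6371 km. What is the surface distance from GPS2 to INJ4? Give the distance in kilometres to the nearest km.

GPS2: φ = +11.25050°, λ = +116.73733°
INJ4: φ = -5.23600°, λ = -161.52283°
Δφ = -16.4865°,  Δλ = 81.7398°
a = sin²(Δφ/2) + cos φ₁ cos φ₂ sin²(Δλ/2) = 0.438742
c = 2·arcsin(√a) = 1.447973 rad = 82.9627°
d = R·c = 6371 × 1.447973 = 9225.0 km

9225 km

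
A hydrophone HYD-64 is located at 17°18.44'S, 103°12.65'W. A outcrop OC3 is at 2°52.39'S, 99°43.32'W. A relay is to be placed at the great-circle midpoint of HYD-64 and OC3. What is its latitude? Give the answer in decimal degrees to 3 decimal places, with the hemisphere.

HYD-64: φ = -17.30733°, λ = -103.21083°
OC3: φ = -2.87317°, λ = -99.72200°
Bx = cos φ₂ cos Δλ = 0.996892,  By = cos φ₂ sin Δλ = 0.060778
φₘ = atan2(sin φ₁ + sin φ₂, √((cos φ₁ + Bx)² + By²)) = -10.09483°
λₘ = λ₁ + atan2(By, cos φ₁ + Bx) = -101.42710°

10.095°S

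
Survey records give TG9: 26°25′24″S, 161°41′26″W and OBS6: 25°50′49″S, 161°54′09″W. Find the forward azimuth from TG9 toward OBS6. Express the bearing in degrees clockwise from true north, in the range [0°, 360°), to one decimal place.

TG9: φ = -26.42333°, λ = -161.69056°
OBS6: φ = -25.84694°, λ = -161.90250°
Δλ = -0.2119°
y = sin Δλ · cos φ₂ = -0.003329
x = cos φ₁ sin φ₂ − sin φ₁ cos φ₂ cos Δλ = 0.010057
θ = atan2(y, x) = -18.3156° → 341.6844° (mod 360°)

341.7°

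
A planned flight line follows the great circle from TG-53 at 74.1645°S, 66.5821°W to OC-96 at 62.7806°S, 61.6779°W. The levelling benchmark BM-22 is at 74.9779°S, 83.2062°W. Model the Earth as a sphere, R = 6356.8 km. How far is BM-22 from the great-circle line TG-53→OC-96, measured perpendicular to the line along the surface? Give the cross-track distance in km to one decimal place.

δ₁₃ = central angle TG-53→BM-22 = 0.078212 rad  (haversine)
θ₁₃ = bearing TG-53→BM-22 = 251.634°,  θ₁₂ = bearing TG-53→OC-96 = 11.296°
dₓₜ = R·arcsin(sin δ₁₃ · sin(θ₁₃ − θ₁₂)) = 6356.8·arcsin(0.07813·sin(240.338°)) = -431.922 km
|dₓₜ| = 431.922 km

431.9 km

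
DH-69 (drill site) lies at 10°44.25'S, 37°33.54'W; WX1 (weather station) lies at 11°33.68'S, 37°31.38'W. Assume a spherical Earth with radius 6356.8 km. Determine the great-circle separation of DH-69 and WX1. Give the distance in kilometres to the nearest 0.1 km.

91.5 km

DH-69: φ = -10.73750°, λ = -37.55900°
WX1: φ = -11.56133°, λ = -37.52300°
Δφ = -0.8238°,  Δλ = 0.0360°
a = sin²(Δφ/2) + cos φ₁ cos φ₂ sin²(Δλ/2) = 0.000052
c = 2·arcsin(√a) = 0.014392 rad = 0.8246°
d = R·c = 6356.8 × 0.014392 = 91.5 km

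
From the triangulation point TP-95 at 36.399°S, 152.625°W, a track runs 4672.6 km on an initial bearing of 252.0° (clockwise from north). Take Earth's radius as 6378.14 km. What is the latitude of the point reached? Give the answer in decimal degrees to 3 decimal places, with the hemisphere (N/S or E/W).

δ = d/R = 4672.6/6378.14 = 0.732596 rad
φ₂ = arcsin(sin φ₁ cos δ + cos φ₁ sin δ cos θ)
   = arcsin(-0.59340·0.74344 + 0.80490·0.66880·-0.30902) = -37.40980°
λ₂ = λ₁ + atan2(sin θ sin δ cos φ₁, cos δ − sin φ₁ sin φ₂) = 154.17032°

37.410°S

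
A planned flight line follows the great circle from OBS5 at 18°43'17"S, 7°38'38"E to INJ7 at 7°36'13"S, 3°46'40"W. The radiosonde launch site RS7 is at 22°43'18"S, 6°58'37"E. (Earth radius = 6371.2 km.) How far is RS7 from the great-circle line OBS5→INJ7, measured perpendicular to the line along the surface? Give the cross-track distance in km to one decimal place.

OBS5: φ = -18.72139°, λ = +7.64389°
INJ7: φ = -7.60361°, λ = -3.77778°
RS7: φ = -22.72167°, λ = +6.97694°
δ₁₃ = central angle OBS5→RS7 = 0.070661 rad  (haversine)
θ₁₃ = bearing OBS5→RS7 = 188.747°,  θ₁₂ = bearing OBS5→INJ7 = 313.539°
dₓₜ = R·arcsin(sin δ₁₃ · sin(θ₁₃ − θ₁₂)) = 6371.2·arcsin(0.07060·sin(-124.792°)) = -369.613 km
|dₓₜ| = 369.613 km

369.6 km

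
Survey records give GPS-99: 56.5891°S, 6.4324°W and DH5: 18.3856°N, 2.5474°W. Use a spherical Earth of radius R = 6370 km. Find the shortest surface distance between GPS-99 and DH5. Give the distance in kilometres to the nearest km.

8343 km

Δφ = 74.9747°,  Δλ = 3.8850°
a = sin²(Δφ/2) + cos φ₁ cos φ₂ sin²(Δλ/2) = 0.370978
c = 2·arcsin(√a) = 1.309798 rad = 75.0459°
d = R·c = 6370 × 1.309798 = 8343.4 km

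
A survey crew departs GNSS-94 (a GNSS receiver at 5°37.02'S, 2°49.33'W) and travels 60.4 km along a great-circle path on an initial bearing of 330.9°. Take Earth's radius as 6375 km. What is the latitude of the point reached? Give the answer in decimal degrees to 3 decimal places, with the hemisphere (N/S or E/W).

5.143°S

GNSS-94: φ = -5.61700°, λ = -2.82217°
δ = d/R = 60.4/6375 = 0.009475 rad
φ₂ = arcsin(sin φ₁ cos δ + cos φ₁ sin δ cos θ)
   = arcsin(-0.09788·0.99996 + 0.99520·0.00947·0.87377) = -5.14262°
λ₂ = λ₁ + atan2(sin θ sin δ cos φ₁, cos δ − sin φ₁ sin φ₂) = -3.08724°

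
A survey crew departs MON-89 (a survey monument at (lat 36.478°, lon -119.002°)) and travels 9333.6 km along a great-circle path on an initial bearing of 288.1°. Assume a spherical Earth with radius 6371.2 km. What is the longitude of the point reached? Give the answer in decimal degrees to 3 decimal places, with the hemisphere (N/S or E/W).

145.035°E

δ = d/R = 9333.6/6371.2 = 1.464967 rad
φ₂ = arcsin(sin φ₁ cos δ + cos φ₁ sin δ cos θ)
   = arcsin(0.59451·0.10563 + 0.80409·0.99441·0.31068) = 18.13230°
λ₂ = λ₁ + atan2(sin θ sin δ cos φ₁, cos δ − sin φ₁ sin φ₂) = 145.03475°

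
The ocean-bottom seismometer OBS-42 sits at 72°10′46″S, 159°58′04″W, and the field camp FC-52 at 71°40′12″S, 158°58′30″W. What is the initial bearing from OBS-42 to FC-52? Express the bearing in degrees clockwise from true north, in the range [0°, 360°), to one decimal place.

OBS-42: φ = -72.17944°, λ = -159.96778°
FC-52: φ = -71.67000°, λ = -158.97500°
Δλ = 0.9928°
y = sin Δλ · cos φ₂ = 0.005449
x = cos φ₁ sin φ₂ − sin φ₁ cos φ₂ cos Δλ = 0.008846
θ = atan2(y, x) = 31.6310° → 31.6310° (mod 360°)

31.6°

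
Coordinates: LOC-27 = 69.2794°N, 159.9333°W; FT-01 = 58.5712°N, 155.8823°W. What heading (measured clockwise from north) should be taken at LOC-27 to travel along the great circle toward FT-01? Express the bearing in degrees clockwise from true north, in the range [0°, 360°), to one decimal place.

Δλ = 4.0510°
y = sin Δλ · cos φ₂ = 0.036837
x = cos φ₁ sin φ₂ − sin φ₁ cos φ₂ cos Δλ = -0.184589
θ = atan2(y, x) = 168.7143° → 168.7143° (mod 360°)

168.7°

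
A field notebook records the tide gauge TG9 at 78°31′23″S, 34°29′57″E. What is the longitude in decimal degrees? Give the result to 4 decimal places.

34° + 29′/60 + 57″/3600 = 34 + 0.48333 + 0.01583 = 34.4992°

34.4992°E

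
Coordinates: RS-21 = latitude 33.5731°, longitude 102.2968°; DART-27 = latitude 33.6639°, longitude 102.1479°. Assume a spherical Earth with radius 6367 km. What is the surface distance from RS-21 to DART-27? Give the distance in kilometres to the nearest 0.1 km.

Δφ = 0.0908°,  Δλ = -0.1489°
a = sin²(Δφ/2) + cos φ₁ cos φ₂ sin²(Δλ/2) = 0.000002
c = 2·arcsin(√a) = 0.002682 rad = 0.1537°
d = R·c = 6367 × 0.002682 = 17.1 km

17.1 km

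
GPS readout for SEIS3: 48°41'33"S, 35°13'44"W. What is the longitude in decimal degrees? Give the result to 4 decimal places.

35.2289°W

35° + 13′/60 + 44″/3600 = 35 + 0.21667 + 0.01222 = 35.2289°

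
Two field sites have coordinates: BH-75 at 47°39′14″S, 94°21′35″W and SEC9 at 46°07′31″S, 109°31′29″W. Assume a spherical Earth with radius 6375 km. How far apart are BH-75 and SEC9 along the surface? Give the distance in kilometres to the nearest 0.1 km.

1163.7 km

BH-75: φ = -47.65389°, λ = -94.35972°
SEC9: φ = -46.12528°, λ = -109.52472°
Δφ = 1.5286°,  Δλ = -15.1650°
a = sin²(Δφ/2) + cos φ₁ cos φ₂ sin²(Δλ/2) = 0.008307
c = 2·arcsin(√a) = 0.182538 rad = 10.4586°
d = R·c = 6375 × 0.182538 = 1163.7 km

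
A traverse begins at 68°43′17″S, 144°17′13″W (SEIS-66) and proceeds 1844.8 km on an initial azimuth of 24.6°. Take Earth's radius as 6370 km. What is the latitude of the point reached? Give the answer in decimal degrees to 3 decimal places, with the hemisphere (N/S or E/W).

53.015°S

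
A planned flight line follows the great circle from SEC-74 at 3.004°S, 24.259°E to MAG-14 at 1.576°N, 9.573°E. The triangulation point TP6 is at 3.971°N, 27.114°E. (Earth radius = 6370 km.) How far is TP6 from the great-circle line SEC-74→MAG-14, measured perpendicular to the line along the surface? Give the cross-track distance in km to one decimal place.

δ₁₃ = central angle SEC-74→TP6 = 0.131528 rad  (haversine)
θ₁₃ = bearing SEC-74→TP6 = 22.264°,  θ₁₂ = bearing SEC-74→MAG-14 = 287.136°
dₓₜ = R·arcsin(sin δ₁₃ · sin(θ₁₃ − θ₁₂)) = 6370·arcsin(0.13115·sin(-264.872°)) = 834.459 km
|dₓₜ| = 834.459 km

834.5 km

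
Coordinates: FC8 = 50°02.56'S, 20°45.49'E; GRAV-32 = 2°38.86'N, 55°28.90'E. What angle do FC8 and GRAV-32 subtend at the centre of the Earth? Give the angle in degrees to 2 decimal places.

60.54°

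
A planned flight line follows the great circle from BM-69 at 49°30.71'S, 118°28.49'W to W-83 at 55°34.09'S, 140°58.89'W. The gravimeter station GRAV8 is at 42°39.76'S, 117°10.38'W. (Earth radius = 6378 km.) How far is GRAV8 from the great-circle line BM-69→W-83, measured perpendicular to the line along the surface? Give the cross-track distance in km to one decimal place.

BM-69: φ = -49.51183°, λ = -118.47483°
W-83: φ = -55.56817°, λ = -140.98150°
GRAV8: φ = -42.66267°, λ = -117.17300°
δ₁₃ = central angle BM-69→GRAV8 = 0.120570 rad  (haversine)
θ₁₃ = bearing BM-69→GRAV8 = 7.984°,  θ₁₂ = bearing BM-69→W-83 = 237.430°
dₓₜ = R·arcsin(sin δ₁₃ · sin(θ₁₃ − θ₁₂)) = 6378·arcsin(0.12028·sin(-229.446°)) = 583.672 km
|dₓₜ| = 583.672 km

583.7 km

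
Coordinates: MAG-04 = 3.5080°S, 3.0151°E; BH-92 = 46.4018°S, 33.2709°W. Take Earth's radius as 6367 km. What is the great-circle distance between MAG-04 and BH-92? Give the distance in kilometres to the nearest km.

5911 km

Δφ = -42.8938°,  Δλ = -36.2860°
a = sin²(Δφ/2) + cos φ₁ cos φ₂ sin²(Δλ/2) = 0.200432
c = 2·arcsin(√a) = 0.928375 rad = 53.1920°
d = R·c = 6367 × 0.928375 = 5911.0 km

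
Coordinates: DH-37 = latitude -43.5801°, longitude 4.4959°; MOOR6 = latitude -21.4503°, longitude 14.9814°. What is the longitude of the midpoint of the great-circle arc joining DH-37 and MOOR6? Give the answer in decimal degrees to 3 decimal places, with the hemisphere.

10.394°E

Bx = cos φ₂ cos Δλ = 0.915193,  By = cos φ₂ sin Δλ = 0.169381
φₘ = atan2(sin φ₁ + sin φ₂, √((cos φ₁ + Bx)² + By²)) = -32.62247°
λₘ = λ₁ + atan2(By, cos φ₁ + Bx) = 10.39399°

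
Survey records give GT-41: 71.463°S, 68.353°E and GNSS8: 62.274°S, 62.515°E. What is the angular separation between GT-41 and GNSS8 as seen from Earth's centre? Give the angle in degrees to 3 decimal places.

Δφ = 9.1890°,  Δλ = -5.8380°
a = sin²(Δφ/2) + cos φ₁ cos φ₂ sin²(Δλ/2) = 0.006800
c = 2·arcsin(√a) = 0.165113 rad = 9.4603°

9.460°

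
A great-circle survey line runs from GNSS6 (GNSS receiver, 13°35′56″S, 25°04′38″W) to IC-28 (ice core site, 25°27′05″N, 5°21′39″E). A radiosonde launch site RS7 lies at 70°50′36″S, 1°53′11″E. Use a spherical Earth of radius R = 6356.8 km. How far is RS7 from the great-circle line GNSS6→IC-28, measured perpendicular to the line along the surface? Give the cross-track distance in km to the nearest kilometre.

4357 km

GNSS6: φ = -13.59889°, λ = -25.07722°
IC-28: φ = +25.45139°, λ = +5.36083°
RS7: φ = -70.84333°, λ = +1.88639°
δ₁₃ = central angle GNSS6→RS7 = 1.039810 rad  (haversine)
θ₁₃ = bearing GNSS6→RS7 = 170.064°,  θ₁₂ = bearing GNSS6→IC-28 = 37.288°
dₓₜ = R·arcsin(sin δ₁₃ · sin(θ₁₃ − θ₁₂)) = 6356.8·arcsin(0.86231·sin(132.776°)) = 4356.652 km
|dₓₜ| = 4356.652 km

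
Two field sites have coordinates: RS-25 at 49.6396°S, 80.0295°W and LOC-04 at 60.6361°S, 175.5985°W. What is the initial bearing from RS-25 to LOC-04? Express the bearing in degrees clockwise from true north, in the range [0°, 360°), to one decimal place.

219.1°

Δλ = -95.5690°
y = sin Δλ · cos φ₂ = -0.488040
x = cos φ₁ sin φ₂ − sin φ₁ cos φ₂ cos Δλ = -0.600653
θ = atan2(y, x) = -140.9056° → 219.0944° (mod 360°)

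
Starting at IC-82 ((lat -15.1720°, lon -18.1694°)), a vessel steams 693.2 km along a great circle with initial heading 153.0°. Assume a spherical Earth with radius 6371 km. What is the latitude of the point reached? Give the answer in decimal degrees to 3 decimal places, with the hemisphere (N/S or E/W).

20.705°S

δ = d/R = 693.2/6371 = 0.108806 rad
φ₂ = arcsin(sin φ₁ cos δ + cos φ₁ sin δ cos θ)
   = arcsin(-0.26172·0.99409 + 0.96514·0.10859·-0.89101) = -20.70477°
λ₂ = λ₁ + atan2(sin θ sin δ cos φ₁, cos δ − sin φ₁ sin φ₂) = -15.14833°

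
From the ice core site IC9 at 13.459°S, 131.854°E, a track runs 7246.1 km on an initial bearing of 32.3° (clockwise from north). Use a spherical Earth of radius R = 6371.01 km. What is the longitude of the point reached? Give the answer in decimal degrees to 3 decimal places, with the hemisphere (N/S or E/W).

171.415°E

δ = d/R = 7246.1/6371.01 = 1.137355 rad
φ₂ = arcsin(sin φ₁ cos δ + cos φ₁ sin δ cos θ)
   = arcsin(-0.23275·0.42000 + 0.97254·0.90753·0.84526) = 40.41174°
λ₂ = λ₁ + atan2(sin θ sin δ cos φ₁, cos δ − sin φ₁ sin φ₂) = 171.41499°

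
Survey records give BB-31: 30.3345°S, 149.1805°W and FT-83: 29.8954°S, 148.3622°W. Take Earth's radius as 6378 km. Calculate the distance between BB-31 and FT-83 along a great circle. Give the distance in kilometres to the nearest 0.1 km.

Δφ = 0.4391°,  Δλ = 0.8183°
a = sin²(Δφ/2) + cos φ₁ cos φ₂ sin²(Δλ/2) = 0.000053
c = 2·arcsin(√a) = 0.014538 rad = 0.8330°
d = R·c = 6378 × 0.014538 = 92.7 km

92.7 km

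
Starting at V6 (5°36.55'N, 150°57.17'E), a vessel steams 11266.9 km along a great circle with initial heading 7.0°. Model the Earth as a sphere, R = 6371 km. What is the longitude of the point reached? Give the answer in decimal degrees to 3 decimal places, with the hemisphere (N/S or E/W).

V6: φ = +5.60917°, λ = +150.95283°
δ = d/R = 11266.9/6371 = 1.768466 rad
φ₂ = arcsin(sin φ₁ cos δ + cos φ₁ sin δ cos θ)
   = arcsin(0.09774·-0.19639 + 0.99521·0.98053·0.99255) = 71.68860°
λ₂ = λ₁ + atan2(sin θ sin δ cos φ₁, cos δ − sin φ₁ sin φ₂) = -51.40199°

51.402°W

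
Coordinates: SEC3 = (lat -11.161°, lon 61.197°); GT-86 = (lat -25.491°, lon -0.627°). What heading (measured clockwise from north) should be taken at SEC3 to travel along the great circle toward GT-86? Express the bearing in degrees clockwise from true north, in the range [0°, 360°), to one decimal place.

Δλ = -61.8240°
y = sin Δλ · cos φ₂ = -0.795690
x = cos φ₁ sin φ₂ − sin φ₁ cos φ₂ cos Δλ = -0.339729
θ = atan2(y, x) = -113.1206° → 246.8794° (mod 360°)

246.9°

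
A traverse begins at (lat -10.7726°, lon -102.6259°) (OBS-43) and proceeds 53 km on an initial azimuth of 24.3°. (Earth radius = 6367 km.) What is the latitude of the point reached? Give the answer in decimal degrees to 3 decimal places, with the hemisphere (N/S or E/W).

10.338°S

δ = d/R = 53/6367 = 0.008324 rad
φ₂ = arcsin(sin φ₁ cos δ + cos φ₁ sin δ cos θ)
   = arcsin(-0.18691·0.99997 + 0.98238·0.00832·0.91140) = -10.33785°
λ₂ = λ₁ + atan2(sin θ sin δ cos φ₁, cos δ − sin φ₁ sin φ₂) = -102.42640°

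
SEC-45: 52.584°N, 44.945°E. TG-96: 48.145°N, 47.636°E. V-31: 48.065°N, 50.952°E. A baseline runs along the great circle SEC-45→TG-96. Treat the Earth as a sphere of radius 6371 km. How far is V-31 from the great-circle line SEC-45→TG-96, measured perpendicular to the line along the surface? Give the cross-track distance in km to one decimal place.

δ₁₃ = central angle SEC-45→V-31 = 0.103374 rad  (haversine)
θ₁₃ = bearing SEC-45→V-31 = 137.332°,  θ₁₂ = bearing SEC-45→TG-96 = 157.813°
dₓₜ = R·arcsin(sin δ₁₃ · sin(θ₁₃ − θ₁₂)) = 6371·arcsin(0.10319·sin(-20.480°)) = -230.073 km
|dₓₜ| = 230.073 km

230.1 km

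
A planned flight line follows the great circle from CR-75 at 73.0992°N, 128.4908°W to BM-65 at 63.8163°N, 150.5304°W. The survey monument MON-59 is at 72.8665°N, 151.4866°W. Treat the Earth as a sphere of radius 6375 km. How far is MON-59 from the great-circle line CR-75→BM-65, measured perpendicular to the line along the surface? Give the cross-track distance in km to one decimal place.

546.6 km

δ₁₃ = central angle CR-75→MON-59 = 0.116806 rad  (haversine)
θ₁₃ = bearing CR-75→MON-59 = 279.053°,  θ₁₂ = bearing CR-75→BM-65 = 231.766°
dₓₜ = R·arcsin(sin δ₁₃ · sin(θ₁₃ − θ₁₂)) = 6375·arcsin(0.11654·sin(47.288°)) = 546.565 km
|dₓₜ| = 546.565 km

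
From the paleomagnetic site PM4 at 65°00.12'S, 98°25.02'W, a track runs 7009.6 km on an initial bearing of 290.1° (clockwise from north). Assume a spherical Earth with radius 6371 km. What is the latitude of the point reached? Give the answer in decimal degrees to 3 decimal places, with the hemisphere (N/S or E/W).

16.348°S

PM4: φ = -65.00200°, λ = -98.41700°
δ = d/R = 7009.6/6371 = 1.100235 rad
φ₂ = arcsin(sin φ₁ cos δ + cos φ₁ sin δ cos θ)
   = arcsin(-0.90632·0.45339 + 0.42259·0.89131·0.34366) = -16.34809°
λ₂ = λ₁ + atan2(sin θ sin δ cos φ₁, cos δ − sin φ₁ sin φ₂) = -159.14349°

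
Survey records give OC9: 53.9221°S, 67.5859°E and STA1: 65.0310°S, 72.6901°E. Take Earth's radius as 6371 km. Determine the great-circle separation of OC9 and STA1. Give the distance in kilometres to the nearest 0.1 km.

1267.4 km

Δφ = -11.1089°,  Δλ = 5.1042°
a = sin²(Δφ/2) + cos φ₁ cos φ₂ sin²(Δλ/2) = 0.009862
c = 2·arcsin(√a) = 0.198938 rad = 11.3983°
d = R·c = 6371 × 0.198938 = 1267.4 km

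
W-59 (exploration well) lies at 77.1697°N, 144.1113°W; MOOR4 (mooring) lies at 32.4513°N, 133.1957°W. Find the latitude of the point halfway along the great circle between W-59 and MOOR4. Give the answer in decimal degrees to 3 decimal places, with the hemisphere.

Bx = cos φ₂ cos Δλ = 0.828580,  By = cos φ₂ sin Δλ = 0.159793
φₘ = atan2(sin φ₁ + sin φ₂, √((cos φ₁ + Bx)² + By²)) = 54.89122°
λₘ = λ₁ + atan2(By, cos φ₁ + Bx) = -135.46341°

54.891°N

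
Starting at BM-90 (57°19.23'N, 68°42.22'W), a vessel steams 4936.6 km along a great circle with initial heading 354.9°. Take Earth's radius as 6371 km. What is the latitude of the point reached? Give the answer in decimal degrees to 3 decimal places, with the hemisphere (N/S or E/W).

77.869°N

BM-90: φ = +57.32050°, λ = -68.70367°
δ = d/R = 4936.6/6371 = 0.774855 rad
φ₂ = arcsin(sin φ₁ cos δ + cos φ₁ sin δ cos θ)
   = arcsin(0.84170·0.71452 + 0.53994·0.69961·0.99604) = 77.86887°
λ₂ = λ₁ + atan2(sin θ sin δ cos φ₁, cos δ − sin φ₁ sin φ₂) = 128.51020°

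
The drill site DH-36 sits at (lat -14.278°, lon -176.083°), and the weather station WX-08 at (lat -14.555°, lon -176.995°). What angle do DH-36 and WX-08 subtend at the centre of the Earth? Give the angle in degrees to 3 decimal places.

Δφ = -0.2770°,  Δλ = -0.9120°
a = sin²(Δφ/2) + cos φ₁ cos φ₂ sin²(Δλ/2) = 0.000065
c = 2·arcsin(√a) = 0.016156 rad = 0.9257°

0.926°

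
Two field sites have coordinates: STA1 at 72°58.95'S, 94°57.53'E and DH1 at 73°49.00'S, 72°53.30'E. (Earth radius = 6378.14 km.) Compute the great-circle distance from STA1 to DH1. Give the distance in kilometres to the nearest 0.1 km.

703.9 km

STA1: φ = -72.98250°, λ = +94.95883°
DH1: φ = -73.81667°, λ = +72.88833°
Δφ = -0.8342°,  Δλ = -22.0705°
a = sin²(Δφ/2) + cos φ₁ cos φ₂ sin²(Δλ/2) = 0.003042
c = 2·arcsin(√a) = 0.110357 rad = 6.3230°
d = R·c = 6378.14 × 0.110357 = 703.9 km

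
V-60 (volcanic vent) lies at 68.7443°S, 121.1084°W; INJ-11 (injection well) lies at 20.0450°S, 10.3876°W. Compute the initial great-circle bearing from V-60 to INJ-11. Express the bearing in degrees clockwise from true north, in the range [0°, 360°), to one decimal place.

116.3°

Δλ = 110.7208°
y = sin Δλ · cos φ₂ = 0.878658
x = cos φ₁ sin φ₂ − sin φ₁ cos φ₂ cos Δλ = -0.434031
θ = atan2(y, x) = 116.2880° → 116.2880° (mod 360°)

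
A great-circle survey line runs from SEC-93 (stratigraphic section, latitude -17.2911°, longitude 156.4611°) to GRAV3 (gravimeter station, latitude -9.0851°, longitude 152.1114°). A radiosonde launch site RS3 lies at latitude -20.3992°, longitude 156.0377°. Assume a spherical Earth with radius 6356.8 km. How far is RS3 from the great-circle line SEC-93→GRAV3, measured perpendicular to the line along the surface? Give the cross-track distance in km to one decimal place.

199.9 km

δ₁₃ = central angle SEC-93→RS3 = 0.054695 rad  (haversine)
θ₁₃ = bearing SEC-93→RS3 = 187.279°,  θ₁₂ = bearing SEC-93→GRAV3 = 332.174°
dₓₜ = R·arcsin(sin δ₁₃ · sin(θ₁₃ − θ₁₂)) = 6356.8·arcsin(0.05467·sin(-144.895°)) = -199.881 km
|dₓₜ| = 199.881 km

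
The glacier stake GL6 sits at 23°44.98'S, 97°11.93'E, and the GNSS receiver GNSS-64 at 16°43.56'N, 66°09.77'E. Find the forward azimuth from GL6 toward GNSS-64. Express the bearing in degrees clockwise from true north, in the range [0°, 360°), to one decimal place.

GL6: φ = -23.74967°, λ = +97.19883°
GNSS-64: φ = +16.72600°, λ = +66.16283°
Δλ = -31.0360°
y = sin Δλ · cos φ₂ = -0.493764
x = cos φ₁ sin φ₂ − sin φ₁ cos φ₂ cos Δλ = 0.593909
θ = atan2(y, x) = -39.7394° → 320.2606° (mod 360°)

320.3°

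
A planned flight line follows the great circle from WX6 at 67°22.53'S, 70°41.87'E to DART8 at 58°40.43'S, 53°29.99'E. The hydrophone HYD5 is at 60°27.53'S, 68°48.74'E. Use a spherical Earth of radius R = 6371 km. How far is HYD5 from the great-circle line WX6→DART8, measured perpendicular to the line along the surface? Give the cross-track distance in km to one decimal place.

WX6: φ = -67.37550°, λ = +70.69783°
DART8: φ = -58.67383°, λ = +53.49983°
HYD5: φ = -60.45883°, λ = +68.81233°
δ₁₃ = central angle WX6→HYD5 = 0.121568 rad  (haversine)
θ₁₃ = bearing WX6→HYD5 = 352.312°,  θ₁₂ = bearing WX6→DART8 = 310.184°
dₓₜ = R·arcsin(sin δ₁₃ · sin(θ₁₃ − θ₁₂)) = 6371·arcsin(0.12127·sin(42.129°)) = 518.834 km
|dₓₜ| = 518.834 km

518.8 km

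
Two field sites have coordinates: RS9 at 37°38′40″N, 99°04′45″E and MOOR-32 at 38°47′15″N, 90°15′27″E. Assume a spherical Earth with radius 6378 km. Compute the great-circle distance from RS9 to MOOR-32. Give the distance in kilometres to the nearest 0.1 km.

781.6 km

RS9: φ = +37.64444°, λ = +99.07917°
MOOR-32: φ = +38.78750°, λ = +90.25750°
Δφ = 1.1431°,  Δλ = -8.8217°
a = sin²(Δφ/2) + cos φ₁ cos φ₂ sin²(Δλ/2) = 0.003750
c = 2·arcsin(√a) = 0.122553 rad = 7.0218°
d = R·c = 6378 × 0.122553 = 781.6 km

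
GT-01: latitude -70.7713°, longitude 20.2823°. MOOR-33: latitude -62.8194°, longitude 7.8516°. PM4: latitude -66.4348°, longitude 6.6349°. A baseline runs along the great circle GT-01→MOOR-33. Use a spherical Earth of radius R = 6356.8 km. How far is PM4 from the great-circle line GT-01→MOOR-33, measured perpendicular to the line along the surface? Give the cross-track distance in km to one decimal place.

δ₁₃ = central angle GT-01→PM4 = 0.114783 rad  (haversine)
θ₁₃ = bearing GT-01→PM4 = 304.552°,  θ₁₂ = bearing GT-01→MOOR-33 = 322.518°
dₓₜ = R·arcsin(sin δ₁₃ · sin(θ₁₃ − θ₁₂)) = 6356.8·arcsin(0.11453·sin(-17.967°)) = -224.625 km
|dₓₜ| = 224.625 km

224.6 km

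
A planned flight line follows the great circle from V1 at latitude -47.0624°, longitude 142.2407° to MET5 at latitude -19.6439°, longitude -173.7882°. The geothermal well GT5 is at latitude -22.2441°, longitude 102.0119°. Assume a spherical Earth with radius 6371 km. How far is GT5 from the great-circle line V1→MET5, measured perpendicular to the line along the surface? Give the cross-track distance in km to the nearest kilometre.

3091 km

δ₁₃ = central angle V1→GT5 = 0.709772 rad  (haversine)
θ₁₃ = bearing V1→GT5 = 293.463°,  θ₁₂ = bearing V1→MET5 = 67.772°
dₓₜ = R·arcsin(sin δ₁₃ · sin(θ₁₃ − θ₁₂)) = 6371·arcsin(0.65166·sin(225.691°)) = -3090.727 km
|dₓₜ| = 3090.727 km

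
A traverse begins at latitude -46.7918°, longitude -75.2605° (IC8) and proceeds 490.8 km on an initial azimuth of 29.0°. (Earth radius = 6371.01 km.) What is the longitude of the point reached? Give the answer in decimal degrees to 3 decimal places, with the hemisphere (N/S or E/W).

72.341°W

δ = d/R = 490.8/6371.01 = 0.077036 rad
φ₂ = arcsin(sin φ₁ cos δ + cos φ₁ sin δ cos θ)
   = arcsin(-0.72887·0.99703 + 0.68465·0.07696·0.87462) = -42.89245°
λ₂ = λ₁ + atan2(sin θ sin δ cos φ₁, cos δ − sin φ₁ sin φ₂) = -72.34131°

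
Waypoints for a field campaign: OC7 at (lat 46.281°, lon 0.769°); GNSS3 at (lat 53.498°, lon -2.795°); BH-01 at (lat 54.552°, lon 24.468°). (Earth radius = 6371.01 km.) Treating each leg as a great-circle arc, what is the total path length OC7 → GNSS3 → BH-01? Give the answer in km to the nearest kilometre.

2615 km

OC7→GNSS3: c = 0.132139 rad, d = 841.86 km
GNSS3→BH-01: c = 0.278362 rad, d = 1773.45 km
Total = 841.86 + 1773.45 = 2615.31 km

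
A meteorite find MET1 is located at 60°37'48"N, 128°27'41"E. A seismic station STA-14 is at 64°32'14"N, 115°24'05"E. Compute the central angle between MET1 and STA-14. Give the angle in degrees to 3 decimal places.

7.151°

MET1: φ = +60.63000°, λ = +128.46139°
STA-14: φ = +64.53722°, λ = +115.40139°
Δφ = 3.9072°,  Δλ = -13.0600°
a = sin²(Δφ/2) + cos φ₁ cos φ₂ sin²(Δλ/2) = 0.003889
c = 2·arcsin(√a) = 0.124807 rad = 7.1509°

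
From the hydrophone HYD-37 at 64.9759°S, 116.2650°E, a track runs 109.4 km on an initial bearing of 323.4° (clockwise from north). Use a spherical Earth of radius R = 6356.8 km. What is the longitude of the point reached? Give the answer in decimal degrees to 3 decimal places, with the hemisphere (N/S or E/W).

114.915°E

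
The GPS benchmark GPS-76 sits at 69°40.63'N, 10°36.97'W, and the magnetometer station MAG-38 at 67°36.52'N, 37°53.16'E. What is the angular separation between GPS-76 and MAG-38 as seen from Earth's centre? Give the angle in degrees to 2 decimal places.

17.31°

GPS-76: φ = +69.67717°, λ = -10.61617°
MAG-38: φ = +67.60867°, λ = +37.88600°
Δφ = -2.0685°,  Δλ = 48.5022°
a = sin²(Δφ/2) + cos φ₁ cos φ₂ sin²(Δλ/2) = 0.022645
c = 2·arcsin(√a) = 0.302116 rad = 17.3100°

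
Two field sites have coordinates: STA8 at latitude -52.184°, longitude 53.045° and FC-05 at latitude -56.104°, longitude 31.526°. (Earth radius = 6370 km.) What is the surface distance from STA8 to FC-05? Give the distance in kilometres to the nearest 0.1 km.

1460.6 km

Δφ = -3.9200°,  Δλ = -21.5190°
a = sin²(Δφ/2) + cos φ₁ cos φ₂ sin²(Δλ/2) = 0.013087
c = 2·arcsin(√a) = 0.229297 rad = 13.1378°
d = R·c = 6370 × 0.229297 = 1460.6 km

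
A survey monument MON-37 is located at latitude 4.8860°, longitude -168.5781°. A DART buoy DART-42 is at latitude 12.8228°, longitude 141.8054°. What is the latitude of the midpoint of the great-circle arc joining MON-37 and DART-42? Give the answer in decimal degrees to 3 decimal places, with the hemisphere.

Bx = cos φ₂ cos Δλ = 0.631743,  By = cos φ₂ sin Δλ = -0.742728
φₘ = atan2(sin φ₁ + sin φ₂, √((cos φ₁ + Bx)² + By²)) = 9.73800°
λₘ = λ₁ + atan2(By, cos φ₁ + Bx) = 166.89986°

9.738°N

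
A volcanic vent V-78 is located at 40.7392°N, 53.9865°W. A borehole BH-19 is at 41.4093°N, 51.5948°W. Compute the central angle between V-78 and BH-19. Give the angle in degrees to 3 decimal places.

1.923°

Δφ = 0.6701°,  Δλ = 2.3917°
a = sin²(Δφ/2) + cos φ₁ cos φ₂ sin²(Δλ/2) = 0.000282
c = 2·arcsin(√a) = 0.033570 rad = 1.9234°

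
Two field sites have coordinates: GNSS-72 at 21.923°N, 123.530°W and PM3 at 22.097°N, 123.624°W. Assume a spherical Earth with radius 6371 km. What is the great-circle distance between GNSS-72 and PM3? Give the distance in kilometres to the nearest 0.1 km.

21.6 km

Δφ = 0.1740°,  Δλ = -0.0940°
a = sin²(Δφ/2) + cos φ₁ cos φ₂ sin²(Δλ/2) = 0.000003
c = 2·arcsin(√a) = 0.003396 rad = 0.1946°
d = R·c = 6371 × 0.003396 = 21.6 km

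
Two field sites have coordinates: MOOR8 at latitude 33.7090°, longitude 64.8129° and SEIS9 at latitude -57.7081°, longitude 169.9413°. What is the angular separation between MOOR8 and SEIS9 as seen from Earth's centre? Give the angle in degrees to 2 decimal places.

Δφ = -91.4171°,  Δλ = 105.1284°
a = sin²(Δφ/2) + cos φ₁ cos φ₂ sin²(Δλ/2) = 0.792562
c = 2·arcsin(√a) = 2.195830 rad = 125.8118°

125.81°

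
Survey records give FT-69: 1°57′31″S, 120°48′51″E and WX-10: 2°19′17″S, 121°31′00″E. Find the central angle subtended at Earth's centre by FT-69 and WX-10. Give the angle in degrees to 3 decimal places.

0.790°

FT-69: φ = -1.95861°, λ = +120.81417°
WX-10: φ = -2.32139°, λ = +121.51667°
Δφ = -0.3628°,  Δλ = 0.7025°
a = sin²(Δφ/2) + cos φ₁ cos φ₂ sin²(Δλ/2) = 0.000048
c = 2·arcsin(√a) = 0.013792 rad = 0.7902°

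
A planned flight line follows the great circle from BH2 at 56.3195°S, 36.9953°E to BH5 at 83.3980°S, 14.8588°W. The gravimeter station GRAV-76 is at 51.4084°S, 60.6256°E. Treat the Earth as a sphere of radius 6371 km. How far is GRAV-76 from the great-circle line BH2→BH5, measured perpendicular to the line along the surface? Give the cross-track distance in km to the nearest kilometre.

δ₁₃ = central angle BH2→GRAV-76 = 0.256342 rad  (haversine)
θ₁₃ = bearing BH2→GRAV-76 = 80.445°,  θ₁₂ = bearing BH2→BH5 = 190.418°
dₓₜ = R·arcsin(sin δ₁₃ · sin(θ₁₃ − θ₁₂)) = 6371·arcsin(0.25354·sin(-109.973°)) = -1532.919 km
|dₓₜ| = 1532.919 km

1533 km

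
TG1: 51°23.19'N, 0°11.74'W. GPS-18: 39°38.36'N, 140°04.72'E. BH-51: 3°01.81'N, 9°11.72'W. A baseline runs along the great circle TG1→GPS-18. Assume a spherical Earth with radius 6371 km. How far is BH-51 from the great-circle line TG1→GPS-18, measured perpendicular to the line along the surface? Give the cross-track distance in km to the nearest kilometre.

1482 km

TG1: φ = +51.38650°, λ = -0.19567°
GPS-18: φ = +39.63933°, λ = +140.07867°
BH-51: φ = +3.03017°, λ = -9.19533°
δ₁₃ = central angle TG1→BH-51 = 0.854197 rad  (haversine)
θ₁₃ = bearing TG1→BH-51 = 191.956°,  θ₁₂ = bearing TG1→GPS-18 = 29.756°
dₓₜ = R·arcsin(sin δ₁₃ · sin(θ₁₃ − θ₁₂)) = 6371·arcsin(0.75404·sin(162.200°)) = 1481.853 km
|dₓₜ| = 1481.853 km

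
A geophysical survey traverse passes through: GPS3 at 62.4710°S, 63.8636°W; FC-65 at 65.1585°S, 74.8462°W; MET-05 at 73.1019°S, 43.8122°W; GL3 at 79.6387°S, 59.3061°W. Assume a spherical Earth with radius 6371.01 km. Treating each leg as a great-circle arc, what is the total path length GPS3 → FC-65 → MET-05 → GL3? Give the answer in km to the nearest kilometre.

2927 km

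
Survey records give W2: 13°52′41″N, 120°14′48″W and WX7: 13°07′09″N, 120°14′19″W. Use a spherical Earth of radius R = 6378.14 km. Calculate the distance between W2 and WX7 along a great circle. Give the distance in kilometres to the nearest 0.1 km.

84.5 km

W2: φ = +13.87806°, λ = -120.24667°
WX7: φ = +13.11917°, λ = -120.23861°
Δφ = -0.7589°,  Δλ = 0.0081°
a = sin²(Δφ/2) + cos φ₁ cos φ₂ sin²(Δλ/2) = 0.000044
c = 2·arcsin(√a) = 0.013246 rad = 0.7589°
d = R·c = 6378.14 × 0.013246 = 84.5 km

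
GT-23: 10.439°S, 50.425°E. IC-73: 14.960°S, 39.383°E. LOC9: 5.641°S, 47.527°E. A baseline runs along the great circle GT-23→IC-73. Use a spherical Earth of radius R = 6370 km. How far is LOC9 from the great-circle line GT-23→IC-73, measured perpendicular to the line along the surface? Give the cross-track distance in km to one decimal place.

δ₁₃ = central angle GT-23→LOC9 = 0.097567 rad  (haversine)
θ₁₃ = bearing GT-23→LOC9 = 328.902°,  θ₁₂ = bearing GT-23→IC-73 = 246.082°
dₓₜ = R·arcsin(sin δ₁₃ · sin(θ₁₃ − θ₁₂)) = 6370·arcsin(0.09741·sin(82.820°)) = 616.610 km
|dₓₜ| = 616.610 km

616.6 km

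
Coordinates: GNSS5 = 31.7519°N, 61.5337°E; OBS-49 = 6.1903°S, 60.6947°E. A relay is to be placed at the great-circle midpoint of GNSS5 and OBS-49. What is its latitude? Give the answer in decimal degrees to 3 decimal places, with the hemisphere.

Bx = cos φ₂ cos Δλ = 0.994063,  By = cos φ₂ sin Δλ = -0.014557
φₘ = atan2(sin φ₁ + sin φ₂, √((cos φ₁ + Bx)² + By²)) = 12.78113°
λₘ = λ₁ + atan2(By, cos φ₁ + Bx) = 61.08149°

12.781°N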